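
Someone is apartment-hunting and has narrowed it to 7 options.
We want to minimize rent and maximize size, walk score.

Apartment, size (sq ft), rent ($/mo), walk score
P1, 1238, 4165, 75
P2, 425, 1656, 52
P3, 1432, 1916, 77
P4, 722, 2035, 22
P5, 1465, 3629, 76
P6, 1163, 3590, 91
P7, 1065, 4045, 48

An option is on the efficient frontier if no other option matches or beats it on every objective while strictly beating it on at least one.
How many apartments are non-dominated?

4

P1: dominated by P3 (size 1432≥1238, rent 1916≤4165, walk score 77≥75).
P2: not dominated (best rent).
P3: not dominated.
P4: dominated by P3 (size 1432≥722, rent 1916≤2035, walk score 77≥22).
P5: not dominated (best size).
P6: not dominated (best walk score).
P7: dominated by P3 (size 1432≥1065, rent 1916≤4045, walk score 77≥48).
Pareto-optimal: P2, P3, P5, P6 → 4.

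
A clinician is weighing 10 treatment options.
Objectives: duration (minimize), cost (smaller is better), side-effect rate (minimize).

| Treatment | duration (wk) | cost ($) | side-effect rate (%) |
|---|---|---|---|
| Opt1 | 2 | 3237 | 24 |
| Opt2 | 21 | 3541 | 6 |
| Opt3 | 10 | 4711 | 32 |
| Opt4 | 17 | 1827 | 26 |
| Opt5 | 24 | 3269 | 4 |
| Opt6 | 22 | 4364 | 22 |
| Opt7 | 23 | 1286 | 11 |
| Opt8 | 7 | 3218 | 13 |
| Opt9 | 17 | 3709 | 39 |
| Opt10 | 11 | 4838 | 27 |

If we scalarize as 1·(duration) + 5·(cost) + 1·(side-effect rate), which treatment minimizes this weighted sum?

Opt7

Opt1: 1·2 + 5·3237 + 1·24 = 16211
Opt2: 1·21 + 5·3541 + 1·6 = 17732
Opt3: 1·10 + 5·4711 + 1·32 = 23597
Opt4: 1·17 + 5·1827 + 1·26 = 9178
Opt5: 1·24 + 5·3269 + 1·4 = 16373
Opt6: 1·22 + 5·4364 + 1·22 = 21864
Opt7: 1·23 + 5·1286 + 1·11 = 6464
Opt8: 1·7 + 5·3218 + 1·13 = 16110
Opt9: 1·17 + 5·3709 + 1·39 = 18601
Opt10: 1·11 + 5·4838 + 1·27 = 24228
Lowest: Opt7 at 6464.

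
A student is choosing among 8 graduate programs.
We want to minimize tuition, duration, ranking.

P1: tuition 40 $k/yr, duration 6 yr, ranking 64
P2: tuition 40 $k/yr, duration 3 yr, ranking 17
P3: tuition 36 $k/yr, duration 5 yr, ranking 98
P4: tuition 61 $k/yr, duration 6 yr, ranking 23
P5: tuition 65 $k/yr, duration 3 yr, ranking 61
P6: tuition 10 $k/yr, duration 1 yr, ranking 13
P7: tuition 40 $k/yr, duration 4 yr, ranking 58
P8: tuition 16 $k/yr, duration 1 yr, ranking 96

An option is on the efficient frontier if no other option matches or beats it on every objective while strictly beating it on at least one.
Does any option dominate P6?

P1: worse on tuition (40 vs 10).
P2: worse on tuition (40 vs 10).
P3: worse on tuition (36 vs 10).
P4: worse on tuition (61 vs 10).
P5: worse on tuition (65 vs 10).
P7: worse on tuition (40 vs 10).
P8: worse on tuition (16 vs 10).
No option is at least as good as P6 on every objective and strictly better on one.

No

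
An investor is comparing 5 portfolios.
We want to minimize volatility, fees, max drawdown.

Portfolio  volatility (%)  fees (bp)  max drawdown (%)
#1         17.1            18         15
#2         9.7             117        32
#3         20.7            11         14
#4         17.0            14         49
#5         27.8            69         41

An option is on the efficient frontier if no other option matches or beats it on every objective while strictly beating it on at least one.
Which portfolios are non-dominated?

#1, #2, #3, #4

#1: not dominated.
#2: not dominated (best volatility).
#3: not dominated (best fees).
#4: not dominated.
#5: dominated by #1 (volatility 17.1≤27.8, fees 18≤69, max drawdown 15≤41).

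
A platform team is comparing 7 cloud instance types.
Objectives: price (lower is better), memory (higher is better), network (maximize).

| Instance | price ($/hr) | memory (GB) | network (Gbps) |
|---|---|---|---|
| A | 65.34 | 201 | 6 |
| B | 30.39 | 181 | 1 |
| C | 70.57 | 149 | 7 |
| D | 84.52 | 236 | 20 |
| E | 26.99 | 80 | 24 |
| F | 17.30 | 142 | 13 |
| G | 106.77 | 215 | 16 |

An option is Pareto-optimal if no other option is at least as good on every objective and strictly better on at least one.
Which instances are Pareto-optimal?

A: not dominated.
B: not dominated.
C: not dominated.
D: not dominated (best memory).
E: not dominated (best network).
F: not dominated (best price).
G: dominated by D (price 84.52≤106.77, memory 236≥215, network 20≥16).

A, B, C, D, E, F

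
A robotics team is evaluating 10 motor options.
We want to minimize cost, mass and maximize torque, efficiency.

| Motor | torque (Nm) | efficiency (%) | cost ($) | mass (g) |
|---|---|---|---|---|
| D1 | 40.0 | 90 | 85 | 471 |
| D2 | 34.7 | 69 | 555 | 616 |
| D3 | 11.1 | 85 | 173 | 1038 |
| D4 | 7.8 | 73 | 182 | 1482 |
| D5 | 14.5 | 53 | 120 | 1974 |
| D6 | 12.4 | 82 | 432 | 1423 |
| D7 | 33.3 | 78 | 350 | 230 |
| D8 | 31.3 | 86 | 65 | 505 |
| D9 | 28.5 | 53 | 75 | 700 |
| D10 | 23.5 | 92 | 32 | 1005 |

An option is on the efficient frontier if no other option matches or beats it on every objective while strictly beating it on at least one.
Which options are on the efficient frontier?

D1: not dominated (best torque).
D2: dominated by D1 (torque 40.0≥34.7, efficiency 90≥69, cost 85≤555, mass 471≤616).
D3: dominated by D1 (torque 40.0≥11.1, efficiency 90≥85, cost 85≤173, mass 471≤1038).
D4: dominated by D1 (torque 40.0≥7.8, efficiency 90≥73, cost 85≤182, mass 471≤1482).
D5: dominated by D1 (torque 40.0≥14.5, efficiency 90≥53, cost 85≤120, mass 471≤1974).
D6: dominated by D1 (torque 40.0≥12.4, efficiency 90≥82, cost 85≤432, mass 471≤1423).
D7: not dominated (best mass).
D8: not dominated.
D9: dominated by D8 (torque 31.3≥28.5, efficiency 86≥53, cost 65≤75, mass 505≤700).
D10: not dominated (best efficiency).

D1, D7, D8, D10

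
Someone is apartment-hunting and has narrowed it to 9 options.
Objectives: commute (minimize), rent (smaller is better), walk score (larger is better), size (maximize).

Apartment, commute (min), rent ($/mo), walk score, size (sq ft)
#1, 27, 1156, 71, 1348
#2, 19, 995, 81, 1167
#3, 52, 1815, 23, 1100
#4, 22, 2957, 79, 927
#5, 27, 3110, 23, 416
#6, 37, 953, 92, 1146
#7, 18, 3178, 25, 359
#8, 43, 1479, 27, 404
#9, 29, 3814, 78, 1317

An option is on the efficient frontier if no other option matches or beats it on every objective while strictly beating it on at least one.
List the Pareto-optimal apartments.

#1, #2, #6, #7, #9

#1: not dominated (best size).
#2: not dominated.
#3: dominated by #1 (commute 27≤52, rent 1156≤1815, walk score 71≥23, size 1348≥1100).
#4: dominated by #2 (commute 19≤22, rent 995≤2957, walk score 81≥79, size 1167≥927).
#5: dominated by #1 (commute 27≤27, rent 1156≤3110, walk score 71≥23, size 1348≥416).
#6: not dominated (best rent).
#7: not dominated (best commute).
#8: dominated by #1 (commute 27≤43, rent 1156≤1479, walk score 71≥27, size 1348≥404).
#9: not dominated.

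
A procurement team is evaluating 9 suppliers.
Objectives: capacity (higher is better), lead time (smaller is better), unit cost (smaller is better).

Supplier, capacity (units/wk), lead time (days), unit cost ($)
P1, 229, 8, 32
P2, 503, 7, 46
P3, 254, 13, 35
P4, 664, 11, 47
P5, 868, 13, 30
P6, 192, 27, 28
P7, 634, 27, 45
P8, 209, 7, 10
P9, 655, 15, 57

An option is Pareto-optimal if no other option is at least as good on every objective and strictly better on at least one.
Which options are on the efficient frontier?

P1, P2, P4, P5, P8

P1: not dominated.
P2: not dominated.
P3: dominated by P5 (capacity 868≥254, lead time 13≤13, unit cost 30≤35).
P4: not dominated.
P5: not dominated (best capacity).
P6: dominated by P8 (capacity 209≥192, lead time 7≤27, unit cost 10≤28).
P7: dominated by P5 (capacity 868≥634, lead time 13≤27, unit cost 30≤45).
P8: not dominated (best unit cost).
P9: dominated by P4 (capacity 664≥655, lead time 11≤15, unit cost 47≤57).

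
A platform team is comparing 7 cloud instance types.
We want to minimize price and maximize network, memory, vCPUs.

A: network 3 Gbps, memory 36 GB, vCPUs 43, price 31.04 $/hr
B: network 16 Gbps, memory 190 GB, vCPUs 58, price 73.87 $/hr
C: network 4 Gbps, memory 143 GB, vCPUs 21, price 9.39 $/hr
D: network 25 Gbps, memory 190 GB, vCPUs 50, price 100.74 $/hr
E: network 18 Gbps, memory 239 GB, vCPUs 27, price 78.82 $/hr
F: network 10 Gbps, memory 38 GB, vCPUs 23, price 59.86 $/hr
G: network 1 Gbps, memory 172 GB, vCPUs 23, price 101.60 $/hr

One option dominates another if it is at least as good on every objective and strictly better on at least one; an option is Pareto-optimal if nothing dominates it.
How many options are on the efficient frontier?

6

A: not dominated.
B: not dominated (best vCPUs).
C: not dominated (best price).
D: not dominated (best network).
E: not dominated (best memory).
F: not dominated.
G: dominated by B (network 16≥1, memory 190≥172, vCPUs 58≥23, price 73.87≤101.60).
Pareto-optimal: A, B, C, D, E, F → 6.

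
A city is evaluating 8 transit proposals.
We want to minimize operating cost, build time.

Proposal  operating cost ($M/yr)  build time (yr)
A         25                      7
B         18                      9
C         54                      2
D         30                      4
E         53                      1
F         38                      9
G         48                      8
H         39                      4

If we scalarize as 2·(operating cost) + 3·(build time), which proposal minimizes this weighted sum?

A: 2·25 + 3·7 = 71
B: 2·18 + 3·9 = 63
C: 2·54 + 3·2 = 114
D: 2·30 + 3·4 = 72
E: 2·53 + 3·1 = 109
F: 2·38 + 3·9 = 103
G: 2·48 + 3·8 = 120
H: 2·39 + 3·4 = 90
Lowest: B at 63.

B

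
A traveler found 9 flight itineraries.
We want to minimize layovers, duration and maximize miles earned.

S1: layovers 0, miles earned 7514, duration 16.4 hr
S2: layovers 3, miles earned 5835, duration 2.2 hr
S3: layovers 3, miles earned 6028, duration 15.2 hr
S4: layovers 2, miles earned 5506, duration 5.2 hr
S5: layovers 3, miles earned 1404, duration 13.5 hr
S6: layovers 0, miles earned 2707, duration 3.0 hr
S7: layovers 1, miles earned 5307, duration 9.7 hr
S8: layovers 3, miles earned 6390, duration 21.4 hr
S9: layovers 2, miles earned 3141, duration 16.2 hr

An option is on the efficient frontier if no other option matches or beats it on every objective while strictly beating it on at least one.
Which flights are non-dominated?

S1: not dominated (best miles earned).
S2: not dominated (best duration).
S3: not dominated.
S4: not dominated.
S5: dominated by S2 (layovers 3≤3, miles earned 5835≥1404, duration 2.2≤13.5).
S6: not dominated.
S7: not dominated.
S8: dominated by S1 (layovers 0≤3, miles earned 7514≥6390, duration 16.4≤21.4).
S9: dominated by S4 (layovers 2≤2, miles earned 5506≥3141, duration 5.2≤16.2).

S1, S2, S3, S4, S6, S7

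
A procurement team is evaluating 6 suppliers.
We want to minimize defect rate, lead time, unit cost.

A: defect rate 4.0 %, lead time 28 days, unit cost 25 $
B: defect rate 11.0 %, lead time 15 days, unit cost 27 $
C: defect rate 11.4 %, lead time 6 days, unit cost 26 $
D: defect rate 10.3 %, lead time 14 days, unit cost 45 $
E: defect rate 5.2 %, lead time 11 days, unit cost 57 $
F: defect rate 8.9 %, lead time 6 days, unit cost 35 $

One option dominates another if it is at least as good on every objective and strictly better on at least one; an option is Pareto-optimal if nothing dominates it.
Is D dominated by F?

Yes

F vs D: defect rate 8.9≤10.3, lead time 6≤14, unit cost 35≤45 — F is at least as good on every objective with at least one strict improvement.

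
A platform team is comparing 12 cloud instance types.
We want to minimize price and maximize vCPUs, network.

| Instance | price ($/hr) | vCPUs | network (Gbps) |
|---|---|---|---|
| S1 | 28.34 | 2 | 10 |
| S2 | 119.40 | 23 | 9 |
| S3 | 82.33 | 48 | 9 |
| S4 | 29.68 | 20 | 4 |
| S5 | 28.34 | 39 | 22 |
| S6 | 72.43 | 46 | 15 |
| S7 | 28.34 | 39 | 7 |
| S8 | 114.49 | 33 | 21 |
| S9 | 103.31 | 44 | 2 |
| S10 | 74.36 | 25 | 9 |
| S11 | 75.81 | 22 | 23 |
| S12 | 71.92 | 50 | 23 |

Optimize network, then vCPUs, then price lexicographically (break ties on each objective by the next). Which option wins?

First maximize network: best is 23, kept {S11, S12}.
Then maximize vCPUs: best is 50, kept {S12}.

S12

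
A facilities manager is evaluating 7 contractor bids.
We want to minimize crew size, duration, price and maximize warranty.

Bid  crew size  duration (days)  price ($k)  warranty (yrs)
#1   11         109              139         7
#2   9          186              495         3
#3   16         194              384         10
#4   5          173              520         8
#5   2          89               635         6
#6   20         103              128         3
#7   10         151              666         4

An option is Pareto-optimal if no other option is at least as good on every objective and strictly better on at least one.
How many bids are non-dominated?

#1: not dominated.
#2: not dominated.
#3: not dominated (best warranty).
#4: not dominated.
#5: not dominated (best crew size).
#6: not dominated (best price).
#7: dominated by #5 (crew size 2≤10, duration 89≤151, price 635≤666, warranty 6≥4).
Pareto-optimal: #1, #2, #3, #4, #5, #6 → 6.

6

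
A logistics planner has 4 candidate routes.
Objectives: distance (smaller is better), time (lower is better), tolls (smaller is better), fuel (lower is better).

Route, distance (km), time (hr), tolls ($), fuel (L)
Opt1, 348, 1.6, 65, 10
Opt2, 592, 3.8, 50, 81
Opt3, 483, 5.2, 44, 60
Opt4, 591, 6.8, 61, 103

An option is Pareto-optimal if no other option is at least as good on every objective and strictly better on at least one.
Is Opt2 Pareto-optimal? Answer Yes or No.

Opt1: worse on tolls (65 vs 50).
Opt3: worse on time (5.2 vs 3.8).
Opt4: worse on time (6.8 vs 3.8).
No option is at least as good as Opt2 on every objective and strictly better on one.

Yes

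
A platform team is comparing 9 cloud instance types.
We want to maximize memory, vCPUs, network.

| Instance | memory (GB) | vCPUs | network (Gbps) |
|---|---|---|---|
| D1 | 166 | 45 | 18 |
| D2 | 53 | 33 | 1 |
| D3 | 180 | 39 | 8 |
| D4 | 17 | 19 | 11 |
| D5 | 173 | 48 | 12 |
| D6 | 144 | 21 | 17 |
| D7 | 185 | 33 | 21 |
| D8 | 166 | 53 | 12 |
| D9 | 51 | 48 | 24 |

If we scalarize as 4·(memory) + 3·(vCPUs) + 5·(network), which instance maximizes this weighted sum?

D7

D1: 4·166 + 3·45 + 5·18 = 889
D2: 4·53 + 3·33 + 5·1 = 316
D3: 4·180 + 3·39 + 5·8 = 877
D4: 4·17 + 3·19 + 5·11 = 180
D5: 4·173 + 3·48 + 5·12 = 896
D6: 4·144 + 3·21 + 5·17 = 724
D7: 4·185 + 3·33 + 5·21 = 944
D8: 4·166 + 3·53 + 5·12 = 883
D9: 4·51 + 3·48 + 5·24 = 468
Highest: D7 at 944.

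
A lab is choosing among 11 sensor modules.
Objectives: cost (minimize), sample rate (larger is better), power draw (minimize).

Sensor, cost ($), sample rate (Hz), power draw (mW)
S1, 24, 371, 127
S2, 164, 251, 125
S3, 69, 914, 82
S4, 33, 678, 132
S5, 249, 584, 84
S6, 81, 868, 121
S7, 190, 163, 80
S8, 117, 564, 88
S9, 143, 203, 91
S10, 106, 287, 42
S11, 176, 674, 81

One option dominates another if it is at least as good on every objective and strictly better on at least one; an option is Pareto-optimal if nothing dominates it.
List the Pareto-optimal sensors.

S1: not dominated (best cost).
S2: dominated by S3 (cost 69≤164, sample rate 914≥251, power draw 82≤125).
S3: not dominated (best sample rate).
S4: not dominated.
S5: dominated by S3 (cost 69≤249, sample rate 914≥584, power draw 82≤84).
S6: dominated by S3 (cost 69≤81, sample rate 914≥868, power draw 82≤121).
S7: dominated by S10 (cost 106≤190, sample rate 287≥163, power draw 42≤80).
S8: dominated by S3 (cost 69≤117, sample rate 914≥564, power draw 82≤88).
S9: dominated by S3 (cost 69≤143, sample rate 914≥203, power draw 82≤91).
S10: not dominated (best power draw).
S11: not dominated.

S1, S3, S4, S10, S11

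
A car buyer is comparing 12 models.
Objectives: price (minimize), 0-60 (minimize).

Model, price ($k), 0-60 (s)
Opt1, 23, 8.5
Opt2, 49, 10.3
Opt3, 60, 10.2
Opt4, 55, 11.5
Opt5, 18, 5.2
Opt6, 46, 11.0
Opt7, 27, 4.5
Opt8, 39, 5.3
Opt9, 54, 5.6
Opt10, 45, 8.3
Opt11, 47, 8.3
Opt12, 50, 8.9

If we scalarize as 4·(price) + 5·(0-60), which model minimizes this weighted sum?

Opt1: 4·23 + 5·8.5 = 134.5
Opt2: 4·49 + 5·10.3 = 247.5
Opt3: 4·60 + 5·10.2 = 291.0
Opt4: 4·55 + 5·11.5 = 277.5
Opt5: 4·18 + 5·5.2 = 98.0
Opt6: 4·46 + 5·11.0 = 239.0
Opt7: 4·27 + 5·4.5 = 130.5
Opt8: 4·39 + 5·5.3 = 182.5
Opt9: 4·54 + 5·5.6 = 244.0
Opt10: 4·45 + 5·8.3 = 221.5
Opt11: 4·47 + 5·8.3 = 229.5
Opt12: 4·50 + 5·8.9 = 244.5
Lowest: Opt5 at 98.0.

Opt5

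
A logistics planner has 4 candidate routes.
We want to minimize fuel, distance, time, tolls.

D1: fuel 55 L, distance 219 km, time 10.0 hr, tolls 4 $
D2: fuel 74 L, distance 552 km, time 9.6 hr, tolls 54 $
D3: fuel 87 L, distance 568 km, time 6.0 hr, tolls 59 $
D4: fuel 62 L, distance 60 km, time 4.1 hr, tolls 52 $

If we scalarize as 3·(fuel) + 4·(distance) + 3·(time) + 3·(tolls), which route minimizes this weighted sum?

D4

D1: 3·55 + 4·219 + 3·10.0 + 3·4 = 1083.0
D2: 3·74 + 4·552 + 3·9.6 + 3·54 = 2620.8
D3: 3·87 + 4·568 + 3·6.0 + 3·59 = 2728.0
D4: 3·62 + 4·60 + 3·4.1 + 3·52 = 594.3
Lowest: D4 at 594.3.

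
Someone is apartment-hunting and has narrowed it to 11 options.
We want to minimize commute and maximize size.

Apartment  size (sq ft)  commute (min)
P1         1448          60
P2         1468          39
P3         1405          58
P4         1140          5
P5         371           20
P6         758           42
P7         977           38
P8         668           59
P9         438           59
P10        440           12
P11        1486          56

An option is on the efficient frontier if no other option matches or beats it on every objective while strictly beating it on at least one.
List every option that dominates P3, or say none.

P2: size 1468≥1405, commute 39≤58 — dominates P3.
P11: size 1486≥1405, commute 56≤58 — dominates P3.
Others (P1, P4, P5, P6, P7, P8, P9, P10) are each worse than P3 on at least one objective.

P2, P11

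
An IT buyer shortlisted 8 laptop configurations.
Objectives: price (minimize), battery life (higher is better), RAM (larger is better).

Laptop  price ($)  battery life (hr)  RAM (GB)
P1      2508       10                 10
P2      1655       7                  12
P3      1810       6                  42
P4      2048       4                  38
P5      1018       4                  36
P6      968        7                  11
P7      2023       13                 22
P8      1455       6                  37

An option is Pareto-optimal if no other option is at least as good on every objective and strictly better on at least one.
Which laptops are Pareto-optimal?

P2, P3, P5, P6, P7, P8

P1: dominated by P7 (price 2023≤2508, battery life 13≥10, RAM 22≥10).
P2: not dominated.
P3: not dominated (best RAM).
P4: dominated by P3 (price 1810≤2048, battery life 6≥4, RAM 42≥38).
P5: not dominated.
P6: not dominated (best price).
P7: not dominated (best battery life).
P8: not dominated.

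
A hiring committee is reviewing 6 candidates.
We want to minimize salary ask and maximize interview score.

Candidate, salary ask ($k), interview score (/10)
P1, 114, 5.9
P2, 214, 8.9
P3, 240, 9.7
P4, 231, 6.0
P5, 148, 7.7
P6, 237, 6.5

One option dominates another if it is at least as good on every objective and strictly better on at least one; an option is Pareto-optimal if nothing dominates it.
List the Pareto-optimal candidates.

P1: not dominated (best salary ask).
P2: not dominated.
P3: not dominated (best interview score).
P4: dominated by P2 (salary ask 214≤231, interview score 8.9≥6.0).
P5: not dominated.
P6: dominated by P2 (salary ask 214≤237, interview score 8.9≥6.5).

P1, P2, P3, P5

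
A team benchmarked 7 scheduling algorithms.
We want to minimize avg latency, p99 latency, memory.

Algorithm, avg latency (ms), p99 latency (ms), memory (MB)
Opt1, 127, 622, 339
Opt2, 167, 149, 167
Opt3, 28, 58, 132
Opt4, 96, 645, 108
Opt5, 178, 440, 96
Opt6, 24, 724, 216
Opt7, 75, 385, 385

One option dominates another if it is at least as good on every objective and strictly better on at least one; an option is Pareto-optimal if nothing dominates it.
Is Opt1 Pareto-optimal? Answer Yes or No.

Opt3 vs Opt1: avg latency 28≤127, p99 latency 58≤622, memory 132≤339 — Opt3 is at least as good on every objective and strictly better on at least one, so Opt3 dominates Opt1.

No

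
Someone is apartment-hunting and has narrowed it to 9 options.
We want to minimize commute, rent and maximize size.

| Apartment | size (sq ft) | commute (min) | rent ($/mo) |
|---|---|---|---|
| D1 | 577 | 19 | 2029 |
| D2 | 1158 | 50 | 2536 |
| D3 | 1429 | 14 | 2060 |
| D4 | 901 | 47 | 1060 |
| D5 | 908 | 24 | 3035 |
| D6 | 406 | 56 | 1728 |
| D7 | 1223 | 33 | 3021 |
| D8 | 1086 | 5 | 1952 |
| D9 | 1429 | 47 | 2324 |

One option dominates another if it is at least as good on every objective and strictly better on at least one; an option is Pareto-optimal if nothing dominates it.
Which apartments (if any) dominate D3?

D1: worse on size (577 vs 1429).
D2: worse on size (1158 vs 1429).
D4: worse on size (901 vs 1429).
D5: worse on size (908 vs 1429).
D6: worse on size (406 vs 1429).
D7: worse on size (1223 vs 1429).
D8: worse on size (1086 vs 1429).
D9: worse on commute (47 vs 14).
No option dominates D3.

none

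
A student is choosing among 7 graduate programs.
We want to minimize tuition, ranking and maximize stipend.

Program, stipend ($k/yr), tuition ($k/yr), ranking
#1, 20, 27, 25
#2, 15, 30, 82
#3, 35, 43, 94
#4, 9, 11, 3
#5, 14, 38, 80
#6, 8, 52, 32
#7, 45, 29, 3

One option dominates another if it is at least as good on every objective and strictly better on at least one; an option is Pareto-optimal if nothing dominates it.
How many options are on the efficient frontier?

#1: not dominated.
#2: dominated by #1 (stipend 20≥15, tuition 27≤30, ranking 25≤82).
#3: dominated by #7 (stipend 45≥35, tuition 29≤43, ranking 3≤94).
#4: not dominated (best tuition).
#5: dominated by #1 (stipend 20≥14, tuition 27≤38, ranking 25≤80).
#6: dominated by #1 (stipend 20≥8, tuition 27≤52, ranking 25≤32).
#7: not dominated (best stipend).
Pareto-optimal: #1, #4, #7 → 3.

3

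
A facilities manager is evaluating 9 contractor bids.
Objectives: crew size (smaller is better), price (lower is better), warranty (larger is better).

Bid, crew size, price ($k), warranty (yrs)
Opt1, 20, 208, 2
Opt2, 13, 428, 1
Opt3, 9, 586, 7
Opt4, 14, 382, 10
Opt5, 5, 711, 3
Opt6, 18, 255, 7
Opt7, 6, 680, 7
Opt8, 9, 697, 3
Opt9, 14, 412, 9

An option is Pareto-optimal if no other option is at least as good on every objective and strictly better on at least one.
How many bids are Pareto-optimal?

7

Opt1: not dominated (best price).
Opt2: not dominated.
Opt3: not dominated.
Opt4: not dominated (best warranty).
Opt5: not dominated (best crew size).
Opt6: not dominated.
Opt7: not dominated.
Opt8: dominated by Opt3 (crew size 9≤9, price 586≤697, warranty 7≥3).
Opt9: dominated by Opt4 (crew size 14≤14, price 382≤412, warranty 10≥9).
Pareto-optimal: Opt1, Opt2, Opt3, Opt4, Opt5, Opt6, Opt7 → 7.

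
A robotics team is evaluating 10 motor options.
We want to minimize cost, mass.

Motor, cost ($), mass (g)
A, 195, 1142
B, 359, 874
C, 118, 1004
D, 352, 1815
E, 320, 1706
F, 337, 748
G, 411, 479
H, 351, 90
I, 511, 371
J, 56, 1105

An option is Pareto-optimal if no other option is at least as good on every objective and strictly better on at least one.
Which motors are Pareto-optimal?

A: dominated by C (cost 118≤195, mass 1004≤1142).
B: dominated by F (cost 337≤359, mass 748≤874).
C: not dominated.
D: dominated by A (cost 195≤352, mass 1142≤1815).
E: dominated by A (cost 195≤320, mass 1142≤1706).
F: not dominated.
G: dominated by H (cost 351≤411, mass 90≤479).
H: not dominated (best mass).
I: dominated by H (cost 351≤511, mass 90≤371).
J: not dominated (best cost).

C, F, H, J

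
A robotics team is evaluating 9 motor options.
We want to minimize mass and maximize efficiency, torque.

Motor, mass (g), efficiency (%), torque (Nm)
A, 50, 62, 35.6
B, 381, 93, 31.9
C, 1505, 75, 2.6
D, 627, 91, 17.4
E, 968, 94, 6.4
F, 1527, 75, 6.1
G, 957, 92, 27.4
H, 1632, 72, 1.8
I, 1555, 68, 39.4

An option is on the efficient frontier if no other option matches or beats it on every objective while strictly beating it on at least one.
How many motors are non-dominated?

4

A: not dominated (best mass).
B: not dominated.
C: dominated by B (mass 381≤1505, efficiency 93≥75, torque 31.9≥2.6).
D: dominated by B (mass 381≤627, efficiency 93≥91, torque 31.9≥17.4).
E: not dominated (best efficiency).
F: dominated by B (mass 381≤1527, efficiency 93≥75, torque 31.9≥6.1).
G: dominated by B (mass 381≤957, efficiency 93≥92, torque 31.9≥27.4).
H: dominated by B (mass 381≤1632, efficiency 93≥72, torque 31.9≥1.8).
I: not dominated (best torque).
Pareto-optimal: A, B, E, I → 4.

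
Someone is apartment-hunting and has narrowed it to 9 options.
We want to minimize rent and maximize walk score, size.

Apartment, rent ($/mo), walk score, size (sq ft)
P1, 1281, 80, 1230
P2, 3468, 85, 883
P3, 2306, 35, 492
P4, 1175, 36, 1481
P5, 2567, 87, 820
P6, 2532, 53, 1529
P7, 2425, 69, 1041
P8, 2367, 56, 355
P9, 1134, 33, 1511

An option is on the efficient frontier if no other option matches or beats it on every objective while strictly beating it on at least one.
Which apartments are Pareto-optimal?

P1: not dominated.
P2: not dominated.
P3: dominated by P1 (rent 1281≤2306, walk score 80≥35, size 1230≥492).
P4: not dominated.
P5: not dominated (best walk score).
P6: not dominated (best size).
P7: dominated by P1 (rent 1281≤2425, walk score 80≥69, size 1230≥1041).
P8: dominated by P1 (rent 1281≤2367, walk score 80≥56, size 1230≥355).
P9: not dominated (best rent).

P1, P2, P4, P5, P6, P9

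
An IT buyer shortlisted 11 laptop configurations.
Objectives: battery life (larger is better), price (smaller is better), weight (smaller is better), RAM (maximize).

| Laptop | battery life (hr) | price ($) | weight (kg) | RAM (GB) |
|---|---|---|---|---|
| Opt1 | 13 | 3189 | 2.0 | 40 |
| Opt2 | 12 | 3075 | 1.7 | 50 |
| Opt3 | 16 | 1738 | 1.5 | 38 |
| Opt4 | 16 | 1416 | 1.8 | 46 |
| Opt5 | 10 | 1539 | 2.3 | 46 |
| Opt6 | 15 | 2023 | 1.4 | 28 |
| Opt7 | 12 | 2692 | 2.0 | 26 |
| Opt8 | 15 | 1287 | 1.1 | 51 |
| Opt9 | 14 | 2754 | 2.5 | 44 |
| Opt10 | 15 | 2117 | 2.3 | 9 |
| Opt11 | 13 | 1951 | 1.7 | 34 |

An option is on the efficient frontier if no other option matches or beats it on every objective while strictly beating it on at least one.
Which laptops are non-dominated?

Opt3, Opt4, Opt8

Opt1: dominated by Opt4 (battery life 16≥13, price 1416≤3189, weight 1.8≤2.0, RAM 46≥40).
Opt2: dominated by Opt8 (battery life 15≥12, price 1287≤3075, weight 1.1≤1.7, RAM 51≥50).
Opt3: not dominated.
Opt4: not dominated.
Opt5: dominated by Opt4 (battery life 16≥10, price 1416≤1539, weight 1.8≤2.3, RAM 46≥46).
Opt6: dominated by Opt8 (battery life 15≥15, price 1287≤2023, weight 1.1≤1.4, RAM 51≥28).
Opt7: dominated by Opt3 (battery life 16≥12, price 1738≤2692, weight 1.5≤2.0, RAM 38≥26).
Opt8: not dominated (best price).
Opt9: dominated by Opt4 (battery life 16≥14, price 1416≤2754, weight 1.8≤2.5, RAM 46≥44).
Opt10: dominated by Opt3 (battery life 16≥15, price 1738≤2117, weight 1.5≤2.3, RAM 38≥9).
Opt11: dominated by Opt3 (battery life 16≥13, price 1738≤1951, weight 1.5≤1.7, RAM 38≥34).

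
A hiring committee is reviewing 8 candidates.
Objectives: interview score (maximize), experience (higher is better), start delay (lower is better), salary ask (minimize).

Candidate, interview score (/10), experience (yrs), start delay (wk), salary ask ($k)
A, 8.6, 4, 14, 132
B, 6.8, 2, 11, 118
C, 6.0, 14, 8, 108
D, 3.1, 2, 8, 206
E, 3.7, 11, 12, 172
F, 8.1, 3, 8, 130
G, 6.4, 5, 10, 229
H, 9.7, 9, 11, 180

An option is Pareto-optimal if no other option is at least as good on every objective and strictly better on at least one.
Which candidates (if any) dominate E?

C: interview score 6.0≥3.7, experience 14≥11, start delay 8≤12, salary ask 108≤172 — dominates E.
Others (A, B, D, F, G, H) are each worse than E on at least one objective.

C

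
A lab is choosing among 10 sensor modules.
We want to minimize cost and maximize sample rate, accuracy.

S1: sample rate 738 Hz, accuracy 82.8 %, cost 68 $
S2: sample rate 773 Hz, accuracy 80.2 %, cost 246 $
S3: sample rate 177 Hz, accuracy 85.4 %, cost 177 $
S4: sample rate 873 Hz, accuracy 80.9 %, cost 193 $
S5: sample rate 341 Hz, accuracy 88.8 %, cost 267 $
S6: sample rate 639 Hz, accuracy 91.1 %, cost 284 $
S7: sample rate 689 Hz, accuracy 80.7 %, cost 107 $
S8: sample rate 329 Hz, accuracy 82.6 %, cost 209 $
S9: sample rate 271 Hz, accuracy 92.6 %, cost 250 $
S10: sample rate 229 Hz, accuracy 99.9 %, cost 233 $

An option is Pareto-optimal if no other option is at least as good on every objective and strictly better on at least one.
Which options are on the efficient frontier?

S1: not dominated (best cost).
S2: dominated by S4 (sample rate 873≥773, accuracy 80.9≥80.2, cost 193≤246).
S3: not dominated.
S4: not dominated (best sample rate).
S5: not dominated.
S6: not dominated.
S7: dominated by S1 (sample rate 738≥689, accuracy 82.8≥80.7, cost 68≤107).
S8: dominated by S1 (sample rate 738≥329, accuracy 82.8≥82.6, cost 68≤209).
S9: not dominated.
S10: not dominated (best accuracy).

S1, S3, S4, S5, S6, S9, S10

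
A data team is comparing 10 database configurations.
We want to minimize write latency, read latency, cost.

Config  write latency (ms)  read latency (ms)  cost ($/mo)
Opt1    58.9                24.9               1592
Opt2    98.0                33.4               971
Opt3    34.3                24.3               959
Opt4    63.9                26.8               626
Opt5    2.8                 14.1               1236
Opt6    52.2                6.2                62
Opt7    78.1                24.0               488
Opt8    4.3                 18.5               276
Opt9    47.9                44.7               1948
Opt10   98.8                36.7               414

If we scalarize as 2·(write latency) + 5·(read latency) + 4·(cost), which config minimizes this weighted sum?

Opt6

Opt1: 2·58.9 + 5·24.9 + 4·1592 = 6610.3
Opt2: 2·98.0 + 5·33.4 + 4·971 = 4247.0
Opt3: 2·34.3 + 5·24.3 + 4·959 = 4026.1
Opt4: 2·63.9 + 5·26.8 + 4·626 = 2765.8
Opt5: 2·2.8 + 5·14.1 + 4·1236 = 5020.1
Opt6: 2·52.2 + 5·6.2 + 4·62 = 383.4
Opt7: 2·78.1 + 5·24.0 + 4·488 = 2228.2
Opt8: 2·4.3 + 5·18.5 + 4·276 = 1205.1
Opt9: 2·47.9 + 5·44.7 + 4·1948 = 8111.3
Opt10: 2·98.8 + 5·36.7 + 4·414 = 2037.1
Lowest: Opt6 at 383.4.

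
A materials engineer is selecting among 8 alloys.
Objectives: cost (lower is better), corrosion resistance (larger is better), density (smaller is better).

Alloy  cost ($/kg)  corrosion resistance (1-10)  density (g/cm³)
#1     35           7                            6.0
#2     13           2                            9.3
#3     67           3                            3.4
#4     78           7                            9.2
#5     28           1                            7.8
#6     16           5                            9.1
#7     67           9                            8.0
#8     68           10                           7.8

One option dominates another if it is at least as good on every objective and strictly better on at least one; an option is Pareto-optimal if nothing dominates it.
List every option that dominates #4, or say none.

#1, #7, #8

#1: cost 35≤78, corrosion resistance 7≥7, density 6.0≤9.2 — dominates #4.
#7: cost 67≤78, corrosion resistance 9≥7, density 8.0≤9.2 — dominates #4.
#8: cost 68≤78, corrosion resistance 10≥7, density 7.8≤9.2 — dominates #4.
Others (#2, #3, #5, #6) are each worse than #4 on at least one objective.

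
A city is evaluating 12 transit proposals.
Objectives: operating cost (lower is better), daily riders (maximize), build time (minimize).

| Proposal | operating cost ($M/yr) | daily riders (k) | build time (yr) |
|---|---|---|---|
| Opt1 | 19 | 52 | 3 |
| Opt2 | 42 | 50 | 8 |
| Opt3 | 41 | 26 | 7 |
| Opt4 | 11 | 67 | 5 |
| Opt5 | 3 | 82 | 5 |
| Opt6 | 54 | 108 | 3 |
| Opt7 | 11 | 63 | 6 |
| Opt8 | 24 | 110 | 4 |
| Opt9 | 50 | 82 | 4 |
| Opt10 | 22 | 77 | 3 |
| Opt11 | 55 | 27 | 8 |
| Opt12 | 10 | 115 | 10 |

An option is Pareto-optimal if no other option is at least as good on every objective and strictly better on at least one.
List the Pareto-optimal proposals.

Opt1, Opt5, Opt6, Opt8, Opt10, Opt12

Opt1: not dominated.
Opt2: dominated by Opt1 (operating cost 19≤42, daily riders 52≥50, build time 3≤8).
Opt3: dominated by Opt1 (operating cost 19≤41, daily riders 52≥26, build time 3≤7).
Opt4: dominated by Opt5 (operating cost 3≤11, daily riders 82≥67, build time 5≤5).
Opt5: not dominated (best operating cost).
Opt6: not dominated.
Opt7: dominated by Opt4 (operating cost 11≤11, daily riders 67≥63, build time 5≤6).
Opt8: not dominated.
Opt9: dominated by Opt8 (operating cost 24≤50, daily riders 110≥82, build time 4≤4).
Opt10: not dominated.
Opt11: dominated by Opt1 (operating cost 19≤55, daily riders 52≥27, build time 3≤8).
Opt12: not dominated (best daily riders).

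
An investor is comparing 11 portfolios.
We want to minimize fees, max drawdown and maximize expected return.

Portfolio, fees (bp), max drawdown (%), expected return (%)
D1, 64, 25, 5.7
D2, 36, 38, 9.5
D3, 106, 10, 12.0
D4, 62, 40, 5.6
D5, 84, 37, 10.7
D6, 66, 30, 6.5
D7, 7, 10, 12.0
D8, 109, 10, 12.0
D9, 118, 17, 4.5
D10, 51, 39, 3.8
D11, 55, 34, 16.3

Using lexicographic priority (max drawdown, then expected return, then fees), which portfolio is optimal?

D7

First minimize max drawdown: best is 10, kept {D3, D7, D8}.
Then maximize expected return: best is 12.0, kept {D3, D7, D8}.
Then minimize fees: best is 7, kept {D7}.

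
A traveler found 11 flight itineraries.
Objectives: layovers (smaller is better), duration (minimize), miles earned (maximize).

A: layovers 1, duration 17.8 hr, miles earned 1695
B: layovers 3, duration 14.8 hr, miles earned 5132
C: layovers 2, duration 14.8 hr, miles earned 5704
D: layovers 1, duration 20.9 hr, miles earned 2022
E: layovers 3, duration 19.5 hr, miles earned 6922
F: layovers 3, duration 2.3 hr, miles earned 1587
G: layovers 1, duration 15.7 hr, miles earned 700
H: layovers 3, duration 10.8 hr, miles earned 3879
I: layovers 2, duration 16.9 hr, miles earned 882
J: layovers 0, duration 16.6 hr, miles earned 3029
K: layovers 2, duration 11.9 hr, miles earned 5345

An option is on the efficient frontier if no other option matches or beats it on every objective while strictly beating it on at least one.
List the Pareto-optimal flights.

C, E, F, G, H, J, K

A: dominated by J (layovers 0≤1, duration 16.6≤17.8, miles earned 3029≥1695).
B: dominated by C (layovers 2≤3, duration 14.8≤14.8, miles earned 5704≥5132).
C: not dominated.
D: dominated by J (layovers 0≤1, duration 16.6≤20.9, miles earned 3029≥2022).
E: not dominated (best miles earned).
F: not dominated (best duration).
G: not dominated.
H: not dominated.
I: dominated by C (layovers 2≤2, duration 14.8≤16.9, miles earned 5704≥882).
J: not dominated (best layovers).
K: not dominated.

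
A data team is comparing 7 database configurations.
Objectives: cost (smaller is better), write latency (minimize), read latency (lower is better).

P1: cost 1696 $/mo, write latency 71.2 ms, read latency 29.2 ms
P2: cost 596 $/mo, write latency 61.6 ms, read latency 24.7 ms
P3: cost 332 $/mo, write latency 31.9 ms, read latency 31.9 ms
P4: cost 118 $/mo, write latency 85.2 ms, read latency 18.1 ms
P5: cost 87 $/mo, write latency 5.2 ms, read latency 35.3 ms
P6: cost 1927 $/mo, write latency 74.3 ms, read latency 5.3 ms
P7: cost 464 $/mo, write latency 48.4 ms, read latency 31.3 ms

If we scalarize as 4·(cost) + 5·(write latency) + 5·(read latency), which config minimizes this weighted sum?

P1: 4·1696 + 5·71.2 + 5·29.2 = 7286.0
P2: 4·596 + 5·61.6 + 5·24.7 = 2815.5
P3: 4·332 + 5·31.9 + 5·31.9 = 1647.0
P4: 4·118 + 5·85.2 + 5·18.1 = 988.5
P5: 4·87 + 5·5.2 + 5·35.3 = 550.5
P6: 4·1927 + 5·74.3 + 5·5.3 = 8106.0
P7: 4·464 + 5·48.4 + 5·31.3 = 2254.5
Lowest: P5 at 550.5.

P5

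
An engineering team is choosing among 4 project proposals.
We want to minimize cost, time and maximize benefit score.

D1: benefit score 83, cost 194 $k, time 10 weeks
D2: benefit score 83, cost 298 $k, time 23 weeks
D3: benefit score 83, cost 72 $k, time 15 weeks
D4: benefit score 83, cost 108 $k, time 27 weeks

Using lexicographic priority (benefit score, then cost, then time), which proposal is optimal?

D3

First maximize benefit score: best is 83, kept {D1, D2, D3, D4}.
Then minimize cost: best is 72, kept {D3}.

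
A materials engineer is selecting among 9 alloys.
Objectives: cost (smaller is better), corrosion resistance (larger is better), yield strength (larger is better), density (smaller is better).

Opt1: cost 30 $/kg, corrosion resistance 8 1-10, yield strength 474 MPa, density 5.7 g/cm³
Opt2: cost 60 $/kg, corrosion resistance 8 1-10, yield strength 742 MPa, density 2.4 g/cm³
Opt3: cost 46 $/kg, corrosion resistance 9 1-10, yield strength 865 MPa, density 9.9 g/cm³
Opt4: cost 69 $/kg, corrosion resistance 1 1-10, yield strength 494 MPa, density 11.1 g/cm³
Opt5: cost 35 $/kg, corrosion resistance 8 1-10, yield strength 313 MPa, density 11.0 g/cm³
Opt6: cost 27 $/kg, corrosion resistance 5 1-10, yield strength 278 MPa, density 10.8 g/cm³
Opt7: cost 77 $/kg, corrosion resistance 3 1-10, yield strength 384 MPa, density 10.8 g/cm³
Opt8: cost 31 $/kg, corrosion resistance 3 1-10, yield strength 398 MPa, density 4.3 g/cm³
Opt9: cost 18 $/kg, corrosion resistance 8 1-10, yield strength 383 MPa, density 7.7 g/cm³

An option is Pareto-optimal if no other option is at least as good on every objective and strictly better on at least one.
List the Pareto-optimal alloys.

Opt1: not dominated.
Opt2: not dominated (best density).
Opt3: not dominated (best corrosion resistance).
Opt4: dominated by Opt2 (cost 60≤69, corrosion resistance 8≥1, yield strength 742≥494, density 2.4≤11.1).
Opt5: dominated by Opt1 (cost 30≤35, corrosion resistance 8≥8, yield strength 474≥313, density 5.7≤11.0).
Opt6: dominated by Opt9 (cost 18≤27, corrosion resistance 8≥5, yield strength 383≥278, density 7.7≤10.8).
Opt7: dominated by Opt1 (cost 30≤77, corrosion resistance 8≥3, yield strength 474≥384, density 5.7≤10.8).
Opt8: not dominated.
Opt9: not dominated (best cost).

Opt1, Opt2, Opt3, Opt8, Opt9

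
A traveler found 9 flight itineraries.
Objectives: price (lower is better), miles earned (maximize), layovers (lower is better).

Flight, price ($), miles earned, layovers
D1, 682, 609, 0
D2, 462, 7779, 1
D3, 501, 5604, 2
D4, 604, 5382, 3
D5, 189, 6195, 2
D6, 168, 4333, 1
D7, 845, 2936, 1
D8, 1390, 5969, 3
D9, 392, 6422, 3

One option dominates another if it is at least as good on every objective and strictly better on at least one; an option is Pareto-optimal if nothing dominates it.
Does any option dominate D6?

No

D1: worse on price (682 vs 168).
D2: worse on price (462 vs 168).
D3: worse on price (501 vs 168).
D4: worse on price (604 vs 168).
D5: worse on price (189 vs 168).
D7: worse on price (845 vs 168).
D8: worse on price (1390 vs 168).
D9: worse on price (392 vs 168).
No option is at least as good as D6 on every objective and strictly better on one.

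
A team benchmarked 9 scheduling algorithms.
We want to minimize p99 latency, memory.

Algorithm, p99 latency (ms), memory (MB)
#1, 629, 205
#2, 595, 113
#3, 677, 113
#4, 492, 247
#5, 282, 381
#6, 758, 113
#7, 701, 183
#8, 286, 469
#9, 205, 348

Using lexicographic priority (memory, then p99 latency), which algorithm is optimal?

#2

First minimize memory: best is 113, kept {#2, #3, #6}.
Then minimize p99 latency: best is 595, kept {#2}.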